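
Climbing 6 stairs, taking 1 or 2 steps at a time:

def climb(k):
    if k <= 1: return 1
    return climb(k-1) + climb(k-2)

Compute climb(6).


Building up from base cases:
climb(0) = 1
climb(1) = 1
climb(2) = climb(1) + climb(0) = 1 + 1 = 2
climb(3) = climb(2) + climb(1) = 2 + 1 = 3
climb(4) = climb(3) + climb(2) = 3 + 2 = 5
climb(5) = climb(4) + climb(3) = 5 + 3 = 8
climb(6) = climb(5) + climb(4) = 8 + 5 = 13

13


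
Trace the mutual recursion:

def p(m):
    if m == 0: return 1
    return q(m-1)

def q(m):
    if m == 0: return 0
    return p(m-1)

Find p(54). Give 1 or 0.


p(54) = q(53)
q(53) = p(52)
p(52) = q(51)
q(51) = p(50)
p(50) = q(49)
q(49) = p(48)
p(48) = q(47)
q(47) = p(46)
p(46) = q(45)
q(45) = p(44)
p(44) = q(43)
q(43) = p(42)
p(42) = q(41)
q(41) = p(40)
p(40) = q(39)
q(39) = p(38)
p(38) = q(37)
q(37) = p(36)
p(36) = q(35)
q(35) = p(34)
p(34) = q(33)
q(33) = p(32)
p(32) = q(31)
q(31) = p(30)
p(30) = q(29)
q(29) = p(28)
p(28) = q(27)
q(27) = p(26)
p(26) = q(25)
q(25) = p(24)
p(24) = q(23)
q(23) = p(22)
p(22) = q(21)
q(21) = p(20)
p(20) = q(19)
q(19) = p(18)
p(18) = q(17)
q(17) = p(16)
p(16) = q(15)
q(15) = p(14)
p(14) = q(13)
q(13) = p(12)
p(12) = q(11)
q(11) = p(10)
p(10) = q(9)
q(9) = p(8)
p(8) = q(7)
q(7) = p(6)
p(6) = q(5)
q(5) = p(4)
p(4) = q(3)
q(3) = p(2)
p(2) = q(1)
q(1) = p(0)
p(0) = 1  (base case)
Result: 1

1


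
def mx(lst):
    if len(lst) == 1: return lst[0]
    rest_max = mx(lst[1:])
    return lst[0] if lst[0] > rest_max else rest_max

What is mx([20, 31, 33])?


mx([20, 31, 33]): compare 20 with mx([31, 33])
mx([31, 33]): compare 31 with mx([33])
mx([33]) = 33  (base case)
Compare 31 with 33 -> 33
Compare 20 with 33 -> 33

33


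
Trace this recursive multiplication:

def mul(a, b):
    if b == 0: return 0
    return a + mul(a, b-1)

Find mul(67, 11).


mul(67, 11) = 67 + mul(67, 10)
mul(67, 10) = 67 + mul(67, 9)
mul(67, 9) = 67 + mul(67, 8)
mul(67, 8) = 67 + mul(67, 7)
mul(67, 7) = 67 + mul(67, 6)
mul(67, 6) = 67 + mul(67, 5)
mul(67, 5) = 67 + mul(67, 4)
mul(67, 4) = 67 + mul(67, 3)
mul(67, 3) = 67 + mul(67, 2)
mul(67, 2) = 67 + mul(67, 1)
mul(67, 1) = 67 + mul(67, 0)
mul(67, 0) = 0  (base case)
Total: 67 + 67 + 67 + 67 + 67 + 67 + 67 + 67 + 67 + 67 + 67 + 0 = 737

737


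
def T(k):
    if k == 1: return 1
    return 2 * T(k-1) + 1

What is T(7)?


T(7) = 2 * T(6) + 1
T(6) = 2 * T(5) + 1
T(5) = 2 * T(4) + 1
T(4) = 2 * T(3) + 1
T(3) = 2 * T(2) + 1
T(2) = 2 * T(1) + 1
T(1) = 1  (base case)
T(2) = 2 * 1 + 1 = 3
T(3) = 2 * 3 + 1 = 7
T(4) = 2 * 7 + 1 = 15
T(5) = 2 * 15 + 1 = 31
T(6) = 2 * 31 + 1 = 63
T(7) = 2 * 63 + 1 = 127

127


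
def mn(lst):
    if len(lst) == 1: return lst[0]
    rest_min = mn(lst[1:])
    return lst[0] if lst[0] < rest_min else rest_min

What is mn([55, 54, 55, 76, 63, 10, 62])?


mn([55, 54, 55, 76, 63, 10, 62]): compare 55 with mn([54, 55, 76, 63, 10, 62])
mn([54, 55, 76, 63, 10, 62]): compare 54 with mn([55, 76, 63, 10, 62])
mn([55, 76, 63, 10, 62]): compare 55 with mn([76, 63, 10, 62])
mn([76, 63, 10, 62]): compare 76 with mn([63, 10, 62])
mn([63, 10, 62]): compare 63 with mn([10, 62])
mn([10, 62]): compare 10 with mn([62])
mn([62]) = 62  (base case)
Compare 10 with 62 -> 10
Compare 63 with 10 -> 10
Compare 76 with 10 -> 10
Compare 55 with 10 -> 10
Compare 54 with 10 -> 10
Compare 55 with 10 -> 10

10


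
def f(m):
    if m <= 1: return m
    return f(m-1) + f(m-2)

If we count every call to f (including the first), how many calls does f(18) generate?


Let C(n) = total calls for f(n)
C(0) = 1, C(1) = 1
C(2) = 1 + C(1) + C(0) = 1 + 1 + 1 = 3
C(3) = 1 + C(2) + C(1) = 1 + 3 + 1 = 5
C(4) = 1 + C(3) + C(2) = 1 + 5 + 3 = 9
C(5) = 1 + C(4) + C(3) = 1 + 9 + 5 = 15
C(6) = 1 + C(5) + C(4) = 1 + 15 + 9 = 25
C(7) = 1 + C(6) + C(5) = 1 + 25 + 15 = 41
C(8) = 1 + C(7) + C(6) = 1 + 41 + 25 = 67
C(9) = 1 + C(8) + C(7) = 1 + 67 + 41 = 109
C(10) = 1 + C(9) + C(8) = 1 + 109 + 67 = 177
C(11) = 1 + C(10) + C(9) = 1 + 177 + 109 = 287
C(12) = 1 + C(11) + C(10) = 1 + 287 + 177 = 465
C(13) = 1 + C(12) + C(11) = 1 + 465 + 287 = 753
C(14) = 1 + C(13) + C(12) = 1 + 753 + 465 = 1219
C(15) = 1 + C(14) + C(13) = 1 + 1219 + 753 = 1973
C(16) = 1 + C(15) + C(14) = 1 + 1973 + 1219 = 3193
C(17) = 1 + C(16) + C(15) = 1 + 3193 + 1973 = 5167
C(18) = 1 + C(17) + C(16) = 1 + 5167 + 3193 = 8361

8361


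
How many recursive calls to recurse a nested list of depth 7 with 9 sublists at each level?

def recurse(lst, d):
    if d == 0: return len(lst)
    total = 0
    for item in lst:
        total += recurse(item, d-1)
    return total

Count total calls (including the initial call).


At depth 0 (root): 1 call
At depth 1: each of 1 parents calls recurse on 9 children = 9 calls
At depth 2: each of 9 parents calls recurse on 9 children = 81 calls
At depth 3: each of 81 parents calls recurse on 9 children = 729 calls
At depth 4: each of 729 parents calls recurse on 9 children = 6561 calls
At depth 5: each of 6561 parents calls recurse on 9 children = 59049 calls
At depth 6: each of 59049 parents calls recurse on 9 children = 531441 calls
At depth 7: each of 531441 parents calls recurse on 9 children = 4782969 calls
Total: 1 + 9 + 81 + 729 + 6561 + 59049 + 531441 + 4782969 = 5380840

5380840


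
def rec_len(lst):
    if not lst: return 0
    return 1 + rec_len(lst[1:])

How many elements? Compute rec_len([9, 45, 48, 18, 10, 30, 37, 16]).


rec_len([9, 45, 48, 18, 10, 30, 37, 16]) = 1 + rec_len([45, 48, 18, 10, 30, 37, 16])
rec_len([45, 48, 18, 10, 30, 37, 16]) = 1 + rec_len([48, 18, 10, 30, 37, 16])
rec_len([48, 18, 10, 30, 37, 16]) = 1 + rec_len([18, 10, 30, 37, 16])
rec_len([18, 10, 30, 37, 16]) = 1 + rec_len([10, 30, 37, 16])
rec_len([10, 30, 37, 16]) = 1 + rec_len([30, 37, 16])
rec_len([30, 37, 16]) = 1 + rec_len([37, 16])
rec_len([37, 16]) = 1 + rec_len([16])
rec_len([16]) = 1 + rec_len([])
rec_len([]) = 0  (base case)
Unwinding: 1 + 1 + 1 + 1 + 1 + 1 + 1 + 1 + 0 = 8

8


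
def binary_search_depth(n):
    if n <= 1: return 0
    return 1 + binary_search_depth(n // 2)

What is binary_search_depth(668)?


668 / 2 = 334
334 / 2 = 167
167 / 2 = 83
83 / 2 = 41
41 / 2 = 20
20 / 2 = 10
10 / 2 = 5
5 / 2 = 2
2 / 2 = 1
Reached 1 after 9 halvings

9


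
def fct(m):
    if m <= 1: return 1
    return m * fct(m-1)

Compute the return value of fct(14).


fct(14)
= 14 * fct(13)
= 14 * 13 * fct(12)
= 14 * 13 * 12 * fct(11)
= 14 * 13 * 12 * 11 * fct(10)
= 14 * 13 * 12 * 11 * 10 * fct(9)
= 14 * 13 * 12 * 11 * 10 * 9 * fct(8)
= 14 * 13 * 12 * 11 * 10 * 9 * 8 * fct(7)
= 14 * 13 * 12 * 11 * 10 * 9 * 8 * 7 * fct(6)
= 14 * 13 * 12 * 11 * 10 * 9 * 8 * 7 * 6 * fct(5)
= 14 * 13 * 12 * 11 * 10 * 9 * 8 * 7 * 6 * 5 * fct(4)
= 14 * 13 * 12 * 11 * 10 * 9 * 8 * 7 * 6 * 5 * 4 * fct(3)
= 14 * 13 * 12 * 11 * 10 * 9 * 8 * 7 * 6 * 5 * 4 * 3 * fct(2)
= 14 * 13 * 12 * 11 * 10 * 9 * 8 * 7 * 6 * 5 * 4 * 3 * 2 * fct(1)
= 14 * 13 * 12 * 11 * 10 * 9 * 8 * 7 * 6 * 5 * 4 * 3 * 2 * 1
= 87178291200

87178291200


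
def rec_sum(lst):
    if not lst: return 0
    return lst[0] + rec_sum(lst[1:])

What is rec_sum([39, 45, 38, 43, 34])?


rec_sum([39, 45, 38, 43, 34]) = 39 + rec_sum([45, 38, 43, 34])
rec_sum([45, 38, 43, 34]) = 45 + rec_sum([38, 43, 34])
rec_sum([38, 43, 34]) = 38 + rec_sum([43, 34])
rec_sum([43, 34]) = 43 + rec_sum([34])
rec_sum([34]) = 34 + rec_sum([])
rec_sum([]) = 0  (base case)
Total: 39 + 45 + 38 + 43 + 34 + 0 = 199

199


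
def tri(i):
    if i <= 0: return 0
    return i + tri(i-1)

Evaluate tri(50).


tri(50)
= 50 + 49 + 48 + 47 + 46 + 45 + 44 + 43 + 42 + 41 + 40 + 39 + 38 + 37 + 36 + 35 + 34 + 33 + 32 + 31 + 30 + 29 + 28 + 27 + 26 + 25 + 24 + 23 + 22 + 21 + 20 + 19 + 18 + 17 + 16 + 15 + 14 + 13 + 12 + 11 + 10 + 9 + 8 + 7 + 6 + 5 + 4 + 3 + 2 + 1 + tri(0)
= 50 + 49 + 48 + 47 + 46 + 45 + 44 + 43 + 42 + 41 + 40 + 39 + 38 + 37 + 36 + 35 + 34 + 33 + 32 + 31 + 30 + 29 + 28 + 27 + 26 + 25 + 24 + 23 + 22 + 21 + 20 + 19 + 18 + 17 + 16 + 15 + 14 + 13 + 12 + 11 + 10 + 9 + 8 + 7 + 6 + 5 + 4 + 3 + 2 + 1 + 0
= 1275

1275


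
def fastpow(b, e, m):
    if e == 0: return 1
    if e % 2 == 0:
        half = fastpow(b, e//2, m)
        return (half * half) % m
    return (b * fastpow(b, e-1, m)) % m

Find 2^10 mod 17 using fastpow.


fastpow(2, 10, 17): e is even, compute fastpow(2, 5, 17)
  fastpow(2, 5, 17): e is odd, compute fastpow(2, 4, 17)
    fastpow(2, 4, 17): e is even, compute fastpow(2, 2, 17)
      fastpow(2, 2, 17): e is even, compute fastpow(2, 1, 17)
        fastpow(2, 1, 17): e is odd, compute fastpow(2, 0, 17)
          fastpow(2, 0, 17) = 1
        (2 * 1) % 17 = 2
      half=2, (2*2) % 17 = 4
    half=4, (4*4) % 17 = 16
  (2 * 16) % 17 = 15
half=15, (15*15) % 17 = 4

4


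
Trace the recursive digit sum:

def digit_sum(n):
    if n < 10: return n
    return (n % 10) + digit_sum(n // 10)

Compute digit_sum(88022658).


digit_sum(88022658) = 8 + digit_sum(8802265)
digit_sum(8802265) = 5 + digit_sum(880226)
digit_sum(880226) = 6 + digit_sum(88022)
digit_sum(88022) = 2 + digit_sum(8802)
digit_sum(8802) = 2 + digit_sum(880)
digit_sum(880) = 0 + digit_sum(88)
digit_sum(88) = 8 + digit_sum(8)
digit_sum(8) = 8  (base case)
Total: 8 + 5 + 6 + 2 + 2 + 0 + 8 + 8 = 39

39


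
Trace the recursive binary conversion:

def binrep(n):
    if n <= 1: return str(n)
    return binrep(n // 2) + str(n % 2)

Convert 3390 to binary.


binrep(3390) = binrep(1695) + '0'
binrep(1695) = binrep(847) + '1'
binrep(847) = binrep(423) + '1'
binrep(423) = binrep(211) + '1'
binrep(211) = binrep(105) + '1'
binrep(105) = binrep(52) + '1'
binrep(52) = binrep(26) + '0'
binrep(26) = binrep(13) + '0'
binrep(13) = binrep(6) + '1'
binrep(6) = binrep(3) + '0'
binrep(3) = binrep(1) + '1'
binrep(1) = '1'  (base case)
Concatenating: '1' + '1' + '0' + '1' + '0' + '0' + '1' + '1' + '1' + '1' + '1' + '0' = '110100111110'

110100111110


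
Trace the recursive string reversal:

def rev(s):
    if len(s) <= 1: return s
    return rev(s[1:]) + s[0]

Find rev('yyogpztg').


rev('yyogpztg') = rev('yogpztg') + 'y'
rev('yogpztg') = rev('ogpztg') + 'y'
rev('ogpztg') = rev('gpztg') + 'o'
rev('gpztg') = rev('pztg') + 'g'
rev('pztg') = rev('ztg') + 'p'
rev('ztg') = rev('tg') + 'z'
rev('tg') = rev('g') + 't'
rev('g') = 'g'  (base case)
Concatenating: 'g' + 't' + 'z' + 'p' + 'g' + 'o' + 'y' + 'y' = 'gtzpgoyy'

gtzpgoyy


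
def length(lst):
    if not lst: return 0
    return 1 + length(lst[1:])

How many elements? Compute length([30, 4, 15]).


length([30, 4, 15]) = 1 + length([4, 15])
length([4, 15]) = 1 + length([15])
length([15]) = 1 + length([])
length([]) = 0  (base case)
Unwinding: 1 + 1 + 1 + 0 = 3

3


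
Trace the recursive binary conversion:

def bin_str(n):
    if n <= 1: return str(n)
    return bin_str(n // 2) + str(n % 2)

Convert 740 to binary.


bin_str(740) = bin_str(370) + '0'
bin_str(370) = bin_str(185) + '0'
bin_str(185) = bin_str(92) + '1'
bin_str(92) = bin_str(46) + '0'
bin_str(46) = bin_str(23) + '0'
bin_str(23) = bin_str(11) + '1'
bin_str(11) = bin_str(5) + '1'
bin_str(5) = bin_str(2) + '1'
bin_str(2) = bin_str(1) + '0'
bin_str(1) = '1'  (base case)
Concatenating: '1' + '0' + '1' + '1' + '1' + '0' + '0' + '1' + '0' + '0' = '1011100100'

1011100100


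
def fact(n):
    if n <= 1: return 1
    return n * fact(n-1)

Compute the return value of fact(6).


fact(6)
= 6 * fact(5)
= 6 * 5 * fact(4)
= 6 * 5 * 4 * fact(3)
= 6 * 5 * 4 * 3 * fact(2)
= 6 * 5 * 4 * 3 * 2 * fact(1)
= 6 * 5 * 4 * 3 * 2 * 1
= 720

720


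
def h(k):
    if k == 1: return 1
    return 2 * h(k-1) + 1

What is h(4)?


h(4) = 2 * h(3) + 1
h(3) = 2 * h(2) + 1
h(2) = 2 * h(1) + 1
h(1) = 1  (base case)
h(2) = 2 * 1 + 1 = 3
h(3) = 2 * 3 + 1 = 7
h(4) = 2 * 7 + 1 = 15

15


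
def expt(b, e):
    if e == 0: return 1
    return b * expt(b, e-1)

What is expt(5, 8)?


expt(5, 8)
= 5 * expt(5, 7)
= 5 * 5 * expt(5, 6)
= 5 * 5 * 5 * expt(5, 5)
= 5 * 5 * 5 * 5 * expt(5, 4)
= 5 * 5 * 5 * 5 * 5 * expt(5, 3)
= 5 * 5 * 5 * 5 * 5 * 5 * expt(5, 2)
= 5 * 5 * 5 * 5 * 5 * 5 * 5 * expt(5, 1)
= 5 * 5 * 5 * 5 * 5 * 5 * 5 * 5 * expt(5, 0)
= 5 * 5 * 5 * 5 * 5 * 5 * 5 * 5 * 1
= 390625

390625


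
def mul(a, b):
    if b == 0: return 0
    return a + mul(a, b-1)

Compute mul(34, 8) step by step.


mul(34, 8) = 34 + mul(34, 7)
mul(34, 7) = 34 + mul(34, 6)
mul(34, 6) = 34 + mul(34, 5)
mul(34, 5) = 34 + mul(34, 4)
mul(34, 4) = 34 + mul(34, 3)
mul(34, 3) = 34 + mul(34, 2)
mul(34, 2) = 34 + mul(34, 1)
mul(34, 1) = 34 + mul(34, 0)
mul(34, 0) = 0  (base case)
Total: 34 + 34 + 34 + 34 + 34 + 34 + 34 + 34 + 0 = 272

272


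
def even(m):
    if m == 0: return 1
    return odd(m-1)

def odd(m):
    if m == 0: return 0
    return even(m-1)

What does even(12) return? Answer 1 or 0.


even(12) = odd(11)
odd(11) = even(10)
even(10) = odd(9)
odd(9) = even(8)
even(8) = odd(7)
odd(7) = even(6)
even(6) = odd(5)
odd(5) = even(4)
even(4) = odd(3)
odd(3) = even(2)
even(2) = odd(1)
odd(1) = even(0)
even(0) = 1  (base case)
Result: 1

1


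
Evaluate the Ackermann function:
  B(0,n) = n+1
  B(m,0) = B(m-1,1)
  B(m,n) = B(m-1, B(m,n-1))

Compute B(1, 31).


B(1, 31) = B(0, B(1, 30))
  B(1, 30) = B(0, B(1, 29))
    B(1, 29) = B(0, B(1, 28))
      B(1, 28) = B(0, B(1, 27))
        B(1, 27) = B(0, B(1, 26))
          B(1, 26) = B(0, B(1, 25))
          B(1, 25) = B(0, B(1, 24))
          B(1, 24) = B(0, B(1, 23))
          B(1, 23) = B(0, B(1, 22))
          B(1, 22) = B(0, B(1, 21))
          B(1, 21) = B(0, B(1, 20))
          B(1, 20) = B(0, B(1, 19))
          B(1, 19) = B(0, B(1, 18))
          B(1, 18) = B(0, B(1, 17))
          B(1, 17) = B(0, B(1, 16))
          B(1, 16) = B(0, B(1, 15))
          B(1, 15) = B(0, B(1, 14))
          B(1, 14) = B(0, B(1, 13))
          B(1, 13) = B(0, B(1, 12))
          B(1, 12) = B(0, B(1, 11))
          B(1, 11) = B(0, B(1, 10))
          B(1, 10) = B(0, B(1, 9))
          B(1, 9) = B(0, B(1, 8))
          B(1, 8) = B(0, B(1, 7))
          B(1, 7) = B(0, B(1, 6))
... (trace truncated)
Result: B(1, 31) = 33

33


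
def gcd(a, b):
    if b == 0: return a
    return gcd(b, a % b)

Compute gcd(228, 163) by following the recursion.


gcd(228, 163) = gcd(163, 65)
gcd(163, 65) = gcd(65, 33)
gcd(65, 33) = gcd(33, 32)
gcd(33, 32) = gcd(32, 1)
gcd(32, 1) = gcd(1, 0)
gcd(1, 0) = 1  (base case)

1


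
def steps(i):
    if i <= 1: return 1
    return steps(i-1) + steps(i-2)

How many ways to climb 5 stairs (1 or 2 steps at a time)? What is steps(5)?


Building up from base cases:
steps(0) = 1
steps(1) = 1
steps(2) = steps(1) + steps(0) = 1 + 1 = 2
steps(3) = steps(2) + steps(1) = 2 + 1 = 3
steps(4) = steps(3) + steps(2) = 3 + 2 = 5
steps(5) = steps(4) + steps(3) = 5 + 3 = 8

8


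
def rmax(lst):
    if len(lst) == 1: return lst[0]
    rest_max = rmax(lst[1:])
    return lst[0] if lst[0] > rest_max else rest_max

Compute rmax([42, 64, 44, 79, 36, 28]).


rmax([42, 64, 44, 79, 36, 28]): compare 42 with rmax([64, 44, 79, 36, 28])
rmax([64, 44, 79, 36, 28]): compare 64 with rmax([44, 79, 36, 28])
rmax([44, 79, 36, 28]): compare 44 with rmax([79, 36, 28])
rmax([79, 36, 28]): compare 79 with rmax([36, 28])
rmax([36, 28]): compare 36 with rmax([28])
rmax([28]) = 28  (base case)
Compare 36 with 28 -> 36
Compare 79 with 36 -> 79
Compare 44 with 79 -> 79
Compare 64 with 79 -> 79
Compare 42 with 79 -> 79

79


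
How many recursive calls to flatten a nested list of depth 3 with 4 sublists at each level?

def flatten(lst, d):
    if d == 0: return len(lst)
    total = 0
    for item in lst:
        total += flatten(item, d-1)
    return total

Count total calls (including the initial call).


At depth 0 (root): 1 call
At depth 1: each of 1 parents calls flatten on 4 children = 4 calls
At depth 2: each of 4 parents calls flatten on 4 children = 16 calls
At depth 3: each of 16 parents calls flatten on 4 children = 64 calls
Total: 1 + 4 + 16 + 64 = 85

85


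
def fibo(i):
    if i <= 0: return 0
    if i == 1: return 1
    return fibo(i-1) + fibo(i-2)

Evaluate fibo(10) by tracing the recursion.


Computing fibo(10) bottom-up:
fibo(0) = 0
fibo(1) = 1
fibo(2) = fibo(1) + fibo(0) = 1 + 0 = 1
fibo(3) = fibo(2) + fibo(1) = 1 + 1 = 2
fibo(4) = fibo(3) + fibo(2) = 2 + 1 = 3
fibo(5) = fibo(4) + fibo(3) = 3 + 2 = 5
fibo(6) = fibo(5) + fibo(4) = 5 + 3 = 8
fibo(7) = fibo(6) + fibo(5) = 8 + 5 = 13
fibo(8) = fibo(7) + fibo(6) = 13 + 8 = 21
fibo(9) = fibo(8) + fibo(7) = 21 + 13 = 34
fibo(10) = fibo(9) + fibo(8) = 34 + 21 = 55

55


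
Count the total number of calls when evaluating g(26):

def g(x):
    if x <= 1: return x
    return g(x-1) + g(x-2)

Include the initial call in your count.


Let C(n) = total calls for g(n)
C(0) = 1, C(1) = 1
C(2) = 1 + C(1) + C(0) = 1 + 1 + 1 = 3
C(3) = 1 + C(2) + C(1) = 1 + 3 + 1 = 5
C(4) = 1 + C(3) + C(2) = 1 + 5 + 3 = 9
C(5) = 1 + C(4) + C(3) = 1 + 9 + 5 = 15
C(6) = 1 + C(5) + C(4) = 1 + 15 + 9 = 25
C(7) = 1 + C(6) + C(5) = 1 + 25 + 15 = 41
C(8) = 1 + C(7) + C(6) = 1 + 41 + 25 = 67
C(9) = 1 + C(8) + C(7) = 1 + 67 + 41 = 109
C(10) = 1 + C(9) + C(8) = 1 + 109 + 67 = 177
C(11) = 1 + C(10) + C(9) = 1 + 177 + 109 = 287
C(12) = 1 + C(11) + C(10) = 1 + 287 + 177 = 465
C(13) = 1 + C(12) + C(11) = 1 + 465 + 287 = 753
C(14) = 1 + C(13) + C(12) = 1 + 753 + 465 = 1219
C(15) = 1 + C(14) + C(13) = 1 + 1219 + 753 = 1973
C(16) = 1 + C(15) + C(14) = 1 + 1973 + 1219 = 3193
C(17) = 1 + C(16) + C(15) = 1 + 3193 + 1973 = 5167
C(18) = 1 + C(17) + C(16) = 1 + 5167 + 3193 = 8361
C(19) = 1 + C(18) + C(17) = 1 + 8361 + 5167 = 13529
C(20) = 1 + C(19) + C(18) = 1 + 13529 + 8361 = 21891
C(21) = 1 + C(20) + C(19) = 1 + 21891 + 13529 = 35421
C(22) = 1 + C(21) + C(20) = 1 + 35421 + 21891 = 57313
C(23) = 1 + C(22) + C(21) = 1 + 57313 + 35421 = 92735
C(24) = 1 + C(23) + C(22) = 1 + 92735 + 57313 = 150049
C(25) = 1 + C(24) + C(23) = 1 + 150049 + 92735 = 242785
C(26) = 1 + C(25) + C(24) = 1 + 242785 + 150049 = 392835

392835


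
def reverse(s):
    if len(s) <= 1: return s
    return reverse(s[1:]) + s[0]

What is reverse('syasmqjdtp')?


reverse('syasmqjdtp') = reverse('yasmqjdtp') + 's'
reverse('yasmqjdtp') = reverse('asmqjdtp') + 'y'
reverse('asmqjdtp') = reverse('smqjdtp') + 'a'
reverse('smqjdtp') = reverse('mqjdtp') + 's'
reverse('mqjdtp') = reverse('qjdtp') + 'm'
reverse('qjdtp') = reverse('jdtp') + 'q'
reverse('jdtp') = reverse('dtp') + 'j'
reverse('dtp') = reverse('tp') + 'd'
reverse('tp') = reverse('p') + 't'
reverse('p') = 'p'  (base case)
Concatenating: 'p' + 't' + 'd' + 'j' + 'q' + 'm' + 's' + 'a' + 'y' + 's' = 'ptdjqmsays'

ptdjqmsays


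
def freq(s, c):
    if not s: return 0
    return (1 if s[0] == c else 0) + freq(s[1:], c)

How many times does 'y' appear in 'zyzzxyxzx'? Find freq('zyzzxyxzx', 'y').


s[0]='z' != 'y' -> 0
s[0]='y' == 'y' -> 1
s[0]='z' != 'y' -> 0
s[0]='z' != 'y' -> 0
s[0]='x' != 'y' -> 0
s[0]='y' == 'y' -> 1
s[0]='x' != 'y' -> 0
s[0]='z' != 'y' -> 0
s[0]='x' != 'y' -> 0
Sum: 0 + 1 + 0 + 0 + 0 + 1 + 0 + 0 + 0 = 2

2


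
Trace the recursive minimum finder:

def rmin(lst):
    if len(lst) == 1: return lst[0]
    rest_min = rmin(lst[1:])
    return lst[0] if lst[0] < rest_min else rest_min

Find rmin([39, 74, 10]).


rmin([39, 74, 10]): compare 39 with rmin([74, 10])
rmin([74, 10]): compare 74 with rmin([10])
rmin([10]) = 10  (base case)
Compare 74 with 10 -> 10
Compare 39 with 10 -> 10

10


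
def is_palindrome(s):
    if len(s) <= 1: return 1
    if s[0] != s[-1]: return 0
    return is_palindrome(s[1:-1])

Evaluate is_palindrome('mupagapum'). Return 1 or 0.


is_palindrome('mupagapum'): s[0]='m' == s[-1]='m' -> check is_palindrome('upagapu')
is_palindrome('upagapu'): s[0]='u' == s[-1]='u' -> check is_palindrome('pagap')
is_palindrome('pagap'): s[0]='p' == s[-1]='p' -> check is_palindrome('aga')
is_palindrome('aga'): s[0]='a' == s[-1]='a' -> check is_palindrome('g')
is_palindrome('g'): len <= 1 -> return 1  (base case)
Result: 1 (palindrome)

1


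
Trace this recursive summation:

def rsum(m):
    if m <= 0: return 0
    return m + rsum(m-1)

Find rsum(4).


rsum(4)
= 4 + 3 + 2 + 1 + rsum(0)
= 4 + 3 + 2 + 1 + 0
= 10

10


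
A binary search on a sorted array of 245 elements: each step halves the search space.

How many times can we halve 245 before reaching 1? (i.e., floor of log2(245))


245 / 2 = 122
122 / 2 = 61
61 / 2 = 30
30 / 2 = 15
15 / 2 = 7
7 / 2 = 3
3 / 2 = 1
Reached 1 after 7 halvings

7


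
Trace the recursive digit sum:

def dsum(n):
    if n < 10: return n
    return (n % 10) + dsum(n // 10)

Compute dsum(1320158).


dsum(1320158) = 8 + dsum(132015)
dsum(132015) = 5 + dsum(13201)
dsum(13201) = 1 + dsum(1320)
dsum(1320) = 0 + dsum(132)
dsum(132) = 2 + dsum(13)
dsum(13) = 3 + dsum(1)
dsum(1) = 1  (base case)
Total: 8 + 5 + 1 + 0 + 2 + 3 + 1 = 20

20


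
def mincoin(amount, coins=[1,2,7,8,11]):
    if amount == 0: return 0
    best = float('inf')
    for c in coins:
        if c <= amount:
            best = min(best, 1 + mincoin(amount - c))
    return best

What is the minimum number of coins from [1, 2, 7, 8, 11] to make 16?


Building up with DP:
mincoin(0) = 0
mincoin(1) = min(1+mincoin(0)=1+0=1) = 1
mincoin(2) = min(1+mincoin(1)=1+1=2, 1+mincoin(0)=1+0=1) = 1
mincoin(3) = min(1+mincoin(2)=1+1=2, 1+mincoin(1)=1+1=2) = 2
mincoin(4) = min(1+mincoin(3)=1+2=3, 1+mincoin(2)=1+1=2) = 2
mincoin(5) = min(1+mincoin(4)=1+2=3, 1+mincoin(3)=1+2=3) = 3
mincoin(6) = min(1+mincoin(5)=1+3=4, 1+mincoin(4)=1+2=3) = 3
mincoin(7) = min(1+mincoin(6)=1+3=4, 1+mincoin(5)=1+3=4, 1+mincoin(0)=1+0=1) = 1
mincoin(8) = min(1+mincoin(7)=1+1=2, 1+mincoin(6)=1+3=4, 1+mincoin(1)=1+1=2, 1+mincoin(0)=1+0=1) = 1
mincoin(9) = min(1+mincoin(8)=1+1=2, 1+mincoin(7)=1+1=2, 1+mincoin(2)=1+1=2, 1+mincoin(1)=1+1=2) = 2
mincoin(10) = min(1+mincoin(9)=1+2=3, 1+mincoin(8)=1+1=2, 1+mincoin(3)=1+2=3, 1+mincoin(2)=1+1=2) = 2
mincoin(11) = min(1+mincoin(10)=1+2=3, 1+mincoin(9)=1+2=3, 1+mincoin(4)=1+2=3, 1+mincoin(3)=1+2=3, 1+mincoin(0)=1+0=1) = 1
mincoin(12) = min(1+mincoin(11)=1+1=2, 1+mincoin(10)=1+2=3, 1+mincoin(5)=1+3=4, 1+mincoin(4)=1+2=3, 1+mincoin(1)=1+1=2) = 2
mincoin(13) = min(1+mincoin(12)=1+2=3, 1+mincoin(11)=1+1=2, 1+mincoin(6)=1+3=4, 1+mincoin(5)=1+3=4, 1+mincoin(2)=1+1=2) = 2
mincoin(14) = min(1+mincoin(13)=1+2=3, 1+mincoin(12)=1+2=3, 1+mincoin(7)=1+1=2, 1+mincoin(6)=1+3=4, 1+mincoin(3)=1+2=3) = 2
mincoin(15) = min(1+mincoin(14)=1+2=3, 1+mincoin(13)=1+2=3, 1+mincoin(8)=1+1=2, 1+mincoin(7)=1+1=2, 1+mincoin(4)=1+2=3) = 2
mincoin(16) = min(1+mincoin(15)=1+2=3, 1+mincoin(14)=1+2=3, 1+mincoin(9)=1+2=3, 1+mincoin(8)=1+1=2, 1+mincoin(5)=1+3=4) = 2

2


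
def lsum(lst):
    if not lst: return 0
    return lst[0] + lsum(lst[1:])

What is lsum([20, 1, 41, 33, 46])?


lsum([20, 1, 41, 33, 46]) = 20 + lsum([1, 41, 33, 46])
lsum([1, 41, 33, 46]) = 1 + lsum([41, 33, 46])
lsum([41, 33, 46]) = 41 + lsum([33, 46])
lsum([33, 46]) = 33 + lsum([46])
lsum([46]) = 46 + lsum([])
lsum([]) = 0  (base case)
Total: 20 + 1 + 41 + 33 + 46 + 0 = 141

141


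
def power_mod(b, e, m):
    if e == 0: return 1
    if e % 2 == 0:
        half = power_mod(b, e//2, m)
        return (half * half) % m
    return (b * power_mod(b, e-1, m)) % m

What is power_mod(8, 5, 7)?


power_mod(8, 5, 7): e is odd, compute power_mod(8, 4, 7)
  power_mod(8, 4, 7): e is even, compute power_mod(8, 2, 7)
    power_mod(8, 2, 7): e is even, compute power_mod(8, 1, 7)
      power_mod(8, 1, 7): e is odd, compute power_mod(8, 0, 7)
        power_mod(8, 0, 7) = 1
      (8 * 1) % 7 = 1
    half=1, (1*1) % 7 = 1
  half=1, (1*1) % 7 = 1
(8 * 1) % 7 = 1

1


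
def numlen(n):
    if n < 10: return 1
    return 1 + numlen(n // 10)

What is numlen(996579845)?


numlen(996579845) = 1 + numlen(99657984)
numlen(99657984) = 1 + numlen(9965798)
numlen(9965798) = 1 + numlen(996579)
numlen(996579) = 1 + numlen(99657)
numlen(99657) = 1 + numlen(9965)
numlen(9965) = 1 + numlen(996)
numlen(996) = 1 + numlen(99)
numlen(99) = 1 + numlen(9)
numlen(9) = 1  (base case: 9 < 10)
Unwinding: 1 + 1 + 1 + 1 + 1 + 1 + 1 + 1 + 1 = 9

9


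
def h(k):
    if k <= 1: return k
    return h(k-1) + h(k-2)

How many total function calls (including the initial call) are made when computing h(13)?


Let C(n) = total calls for h(n)
C(0) = 1, C(1) = 1
C(2) = 1 + C(1) + C(0) = 1 + 1 + 1 = 3
C(3) = 1 + C(2) + C(1) = 1 + 3 + 1 = 5
C(4) = 1 + C(3) + C(2) = 1 + 5 + 3 = 9
C(5) = 1 + C(4) + C(3) = 1 + 9 + 5 = 15
C(6) = 1 + C(5) + C(4) = 1 + 15 + 9 = 25
C(7) = 1 + C(6) + C(5) = 1 + 25 + 15 = 41
C(8) = 1 + C(7) + C(6) = 1 + 41 + 25 = 67
C(9) = 1 + C(8) + C(7) = 1 + 67 + 41 = 109
C(10) = 1 + C(9) + C(8) = 1 + 109 + 67 = 177
C(11) = 1 + C(10) + C(9) = 1 + 177 + 109 = 287
C(12) = 1 + C(11) + C(10) = 1 + 287 + 177 = 465
C(13) = 1 + C(12) + C(11) = 1 + 465 + 287 = 753

753


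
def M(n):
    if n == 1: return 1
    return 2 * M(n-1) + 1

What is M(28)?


M(28) = 2 * M(27) + 1
M(27) = 2 * M(26) + 1
M(26) = 2 * M(25) + 1
M(25) = 2 * M(24) + 1
M(24) = 2 * M(23) + 1
M(23) = 2 * M(22) + 1
M(22) = 2 * M(21) + 1
M(21) = 2 * M(20) + 1
M(20) = 2 * M(19) + 1
M(19) = 2 * M(18) + 1
M(18) = 2 * M(17) + 1
M(17) = 2 * M(16) + 1
M(16) = 2 * M(15) + 1
M(15) = 2 * M(14) + 1
M(14) = 2 * M(13) + 1
M(13) = 2 * M(12) + 1
M(12) = 2 * M(11) + 1
M(11) = 2 * M(10) + 1
M(10) = 2 * M(9) + 1
M(9) = 2 * M(8) + 1
M(8) = 2 * M(7) + 1
M(7) = 2 * M(6) + 1
M(6) = 2 * M(5) + 1
M(5) = 2 * M(4) + 1
M(4) = 2 * M(3) + 1
M(3) = 2 * M(2) + 1
M(2) = 2 * M(1) + 1
M(1) = 1  (base case)
M(2) = 2 * 1 + 1 = 3
M(3) = 2 * 3 + 1 = 7
M(4) = 2 * 7 + 1 = 15
M(5) = 2 * 15 + 1 = 31
M(6) = 2 * 31 + 1 = 63
M(7) = 2 * 63 + 1 = 127
M(8) = 2 * 127 + 1 = 255
M(9) = 2 * 255 + 1 = 511
M(10) = 2 * 511 + 1 = 1023
M(11) = 2 * 1023 + 1 = 2047
M(12) = 2 * 2047 + 1 = 4095
M(13) = 2 * 4095 + 1 = 8191
M(14) = 2 * 8191 + 1 = 16383
M(15) = 2 * 16383 + 1 = 32767
M(16) = 2 * 32767 + 1 = 65535
M(17) = 2 * 65535 + 1 = 131071
M(18) = 2 * 131071 + 1 = 262143
M(19) = 2 * 262143 + 1 = 524287
M(20) = 2 * 524287 + 1 = 1048575
M(21) = 2 * 1048575 + 1 = 2097151
M(22) = 2 * 2097151 + 1 = 4194303
M(23) = 2 * 4194303 + 1 = 8388607
M(24) = 2 * 8388607 + 1 = 16777215
M(25) = 2 * 16777215 + 1 = 33554431
M(26) = 2 * 33554431 + 1 = 67108863
M(27) = 2 * 67108863 + 1 = 134217727
M(28) = 2 * 134217727 + 1 = 268435455

268435455


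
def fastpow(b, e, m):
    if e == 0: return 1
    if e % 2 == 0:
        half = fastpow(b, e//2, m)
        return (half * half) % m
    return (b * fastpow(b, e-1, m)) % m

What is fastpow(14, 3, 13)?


fastpow(14, 3, 13): e is odd, compute fastpow(14, 2, 13)
  fastpow(14, 2, 13): e is even, compute fastpow(14, 1, 13)
    fastpow(14, 1, 13): e is odd, compute fastpow(14, 0, 13)
      fastpow(14, 0, 13) = 1
    (14 * 1) % 13 = 1
  half=1, (1*1) % 13 = 1
(14 * 1) % 13 = 1

1


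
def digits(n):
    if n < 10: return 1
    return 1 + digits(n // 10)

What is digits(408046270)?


digits(408046270) = 1 + digits(40804627)
digits(40804627) = 1 + digits(4080462)
digits(4080462) = 1 + digits(408046)
digits(408046) = 1 + digits(40804)
digits(40804) = 1 + digits(4080)
digits(4080) = 1 + digits(408)
digits(408) = 1 + digits(40)
digits(40) = 1 + digits(4)
digits(4) = 1  (base case: 4 < 10)
Unwinding: 1 + 1 + 1 + 1 + 1 + 1 + 1 + 1 + 1 = 9

9


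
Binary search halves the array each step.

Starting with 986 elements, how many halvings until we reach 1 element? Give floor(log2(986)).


986 / 2 = 493
493 / 2 = 246
246 / 2 = 123
123 / 2 = 61
61 / 2 = 30
30 / 2 = 15
15 / 2 = 7
7 / 2 = 3
3 / 2 = 1
Reached 1 after 9 halvings

9


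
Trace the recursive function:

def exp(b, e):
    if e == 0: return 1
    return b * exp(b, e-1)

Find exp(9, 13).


exp(9, 13)
= 9 * exp(9, 12)
= 9 * 9 * exp(9, 11)
= 9 * 9 * 9 * exp(9, 10)
= 9 * 9 * 9 * 9 * exp(9, 9)
= 9 * 9 * 9 * 9 * 9 * exp(9, 8)
= 9 * 9 * 9 * 9 * 9 * 9 * exp(9, 7)
= 9 * 9 * 9 * 9 * 9 * 9 * 9 * exp(9, 6)
= 9 * 9 * 9 * 9 * 9 * 9 * 9 * 9 * exp(9, 5)
= 9 * 9 * 9 * 9 * 9 * 9 * 9 * 9 * 9 * exp(9, 4)
= 9 * 9 * 9 * 9 * 9 * 9 * 9 * 9 * 9 * 9 * exp(9, 3)
= 9 * 9 * 9 * 9 * 9 * 9 * 9 * 9 * 9 * 9 * 9 * exp(9, 2)
= 9 * 9 * 9 * 9 * 9 * 9 * 9 * 9 * 9 * 9 * 9 * 9 * exp(9, 1)
= 9 * 9 * 9 * 9 * 9 * 9 * 9 * 9 * 9 * 9 * 9 * 9 * 9 * exp(9, 0)
= 9 * 9 * 9 * 9 * 9 * 9 * 9 * 9 * 9 * 9 * 9 * 9 * 9 * 1
= 2541865828329

2541865828329


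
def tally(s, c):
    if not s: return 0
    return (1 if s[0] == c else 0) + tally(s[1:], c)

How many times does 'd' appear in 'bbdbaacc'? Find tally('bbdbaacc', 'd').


s[0]='b' != 'd' -> 0
s[0]='b' != 'd' -> 0
s[0]='d' == 'd' -> 1
s[0]='b' != 'd' -> 0
s[0]='a' != 'd' -> 0
s[0]='a' != 'd' -> 0
s[0]='c' != 'd' -> 0
s[0]='c' != 'd' -> 0
Sum: 0 + 0 + 1 + 0 + 0 + 0 + 0 + 0 = 1

1


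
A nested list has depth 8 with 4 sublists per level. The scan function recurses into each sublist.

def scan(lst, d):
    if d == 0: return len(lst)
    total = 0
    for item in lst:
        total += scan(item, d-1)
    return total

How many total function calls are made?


At depth 0 (root): 1 call
At depth 1: each of 1 parents calls scan on 4 children = 4 calls
At depth 2: each of 4 parents calls scan on 4 children = 16 calls
At depth 3: each of 16 parents calls scan on 4 children = 64 calls
At depth 4: each of 64 parents calls scan on 4 children = 256 calls
At depth 5: each of 256 parents calls scan on 4 children = 1024 calls
At depth 6: each of 1024 parents calls scan on 4 children = 4096 calls
At depth 7: each of 4096 parents calls scan on 4 children = 16384 calls
At depth 8: each of 16384 parents calls scan on 4 children = 65536 calls
Total: 1 + 4 + 16 + 64 + 256 + 1024 + 4096 + 16384 + 65536 = 87381

87381


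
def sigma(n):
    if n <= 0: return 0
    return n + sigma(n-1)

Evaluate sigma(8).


sigma(8)
= 8 + 7 + 6 + 5 + 4 + 3 + 2 + 1 + sigma(0)
= 8 + 7 + 6 + 5 + 4 + 3 + 2 + 1 + 0
= 36

36


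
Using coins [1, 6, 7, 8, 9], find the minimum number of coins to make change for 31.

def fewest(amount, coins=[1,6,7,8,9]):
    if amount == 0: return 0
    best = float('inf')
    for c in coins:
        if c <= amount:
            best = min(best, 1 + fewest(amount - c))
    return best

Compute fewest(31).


Building up with DP:
fewest(0) = 0
fewest(1) = min(1+fewest(0)=1+0=1) = 1
fewest(2) = min(1+fewest(1)=1+1=2) = 2
fewest(3) = min(1+fewest(2)=1+2=3) = 3
fewest(4) = min(1+fewest(3)=1+3=4) = 4
fewest(5) = min(1+fewest(4)=1+4=5) = 5
fewest(6) = min(1+fewest(5)=1+5=6, 1+fewest(0)=1+0=1) = 1
fewest(7) = min(1+fewest(6)=1+1=2, 1+fewest(1)=1+1=2, 1+fewest(0)=1+0=1) = 1
fewest(8) = min(1+fewest(7)=1+1=2, 1+fewest(2)=1+2=3, 1+fewest(1)=1+1=2, 1+fewest(0)=1+0=1) = 1
fewest(9) = min(1+fewest(8)=1+1=2, 1+fewest(3)=1+3=4, 1+fewest(2)=1+2=3, 1+fewest(1)=1+1=2, 1+fewest(0)=1+0=1) = 1
fewest(10) = min(1+fewest(9)=1+1=2, 1+fewest(4)=1+4=5, 1+fewest(3)=1+3=4, 1+fewest(2)=1+2=3, 1+fewest(1)=1+1=2) = 2
fewest(11) = min(1+fewest(10)=1+2=3, 1+fewest(5)=1+5=6, 1+fewest(4)=1+4=5, 1+fewest(3)=1+3=4, 1+fewest(2)=1+2=3) = 3
fewest(12) = min(1+fewest(11)=1+3=4, 1+fewest(6)=1+1=2, 1+fewest(5)=1+5=6, 1+fewest(4)=1+4=5, 1+fewest(3)=1+3=4) = 2
fewest(13) = min(1+fewest(12)=1+2=3, 1+fewest(7)=1+1=2, 1+fewest(6)=1+1=2, 1+fewest(5)=1+5=6, 1+fewest(4)=1+4=5) = 2
fewest(14) = min(1+fewest(13)=1+2=3, 1+fewest(8)=1+1=2, 1+fewest(7)=1+1=2, 1+fewest(6)=1+1=2, 1+fewest(5)=1+5=6) = 2
fewest(15) = min(1+fewest(14)=1+2=3, 1+fewest(9)=1+1=2, 1+fewest(8)=1+1=2, 1+fewest(7)=1+1=2, 1+fewest(6)=1+1=2) = 2
fewest(16) = min(1+fewest(15)=1+2=3, 1+fewest(10)=1+2=3, 1+fewest(9)=1+1=2, 1+fewest(8)=1+1=2, 1+fewest(7)=1+1=2) = 2
fewest(17) = min(1+fewest(16)=1+2=3, 1+fewest(11)=1+3=4, 1+fewest(10)=1+2=3, 1+fewest(9)=1+1=2, 1+fewest(8)=1+1=2) = 2
fewest(18) = min(1+fewest(17)=1+2=3, 1+fewest(12)=1+2=3, 1+fewest(11)=1+3=4, 1+fewest(10)=1+2=3, 1+fewest(9)=1+1=2) = 2
fewest(19) = min(1+fewest(18)=1+2=3, 1+fewest(13)=1+2=3, 1+fewest(12)=1+2=3, 1+fewest(11)=1+3=4, 1+fewest(10)=1+2=3) = 3
fewest(20) = min(1+fewest(19)=1+3=4, 1+fewest(14)=1+2=3, 1+fewest(13)=1+2=3, 1+fewest(12)=1+2=3, 1+fewest(11)=1+3=4) = 3
fewest(21) = min(1+fewest(20)=1+3=4, 1+fewest(15)=1+2=3, 1+fewest(14)=1+2=3, 1+fewest(13)=1+2=3, 1+fewest(12)=1+2=3) = 3
fewest(22) = min(1+fewest(21)=1+3=4, 1+fewest(16)=1+2=3, 1+fewest(15)=1+2=3, 1+fewest(14)=1+2=3, 1+fewest(13)=1+2=3) = 3
fewest(23) = min(1+fewest(22)=1+3=4, 1+fewest(17)=1+2=3, 1+fewest(16)=1+2=3, 1+fewest(15)=1+2=3, 1+fewest(14)=1+2=3) = 3
fewest(24) = min(1+fewest(23)=1+3=4, 1+fewest(18)=1+2=3, 1+fewest(17)=1+2=3, 1+fewest(16)=1+2=3, 1+fewest(15)=1+2=3) = 3
fewest(25) = min(1+fewest(24)=1+3=4, 1+fewest(19)=1+3=4, 1+fewest(18)=1+2=3, 1+fewest(17)=1+2=3, 1+fewest(16)=1+2=3) = 3
fewest(26) = min(1+fewest(25)=1+3=4, 1+fewest(20)=1+3=4, 1+fewest(19)=1+3=4, 1+fewest(18)=1+2=3, 1+fewest(17)=1+2=3) = 3
fewest(27) = min(1+fewest(26)=1+3=4, 1+fewest(21)=1+3=4, 1+fewest(20)=1+3=4, 1+fewest(19)=1+3=4, 1+fewest(18)=1+2=3) = 3
fewest(28) = min(1+fewest(27)=1+3=4, 1+fewest(22)=1+3=4, 1+fewest(21)=1+3=4, 1+fewest(20)=1+3=4, 1+fewest(19)=1+3=4) = 4
fewest(29) = min(1+fewest(28)=1+4=5, 1+fewest(23)=1+3=4, 1+fewest(22)=1+3=4, 1+fewest(21)=1+3=4, 1+fewest(20)=1+3=4) = 4
fewest(30) = min(1+fewest(29)=1+4=5, 1+fewest(24)=1+3=4, 1+fewest(23)=1+3=4, 1+fewest(22)=1+3=4, 1+fewest(21)=1+3=4) = 4
fewest(31) = min(1+fewest(30)=1+4=5, 1+fewest(25)=1+3=4, 1+fewest(24)=1+3=4, 1+fewest(23)=1+3=4, 1+fewest(22)=1+3=4) = 4

4


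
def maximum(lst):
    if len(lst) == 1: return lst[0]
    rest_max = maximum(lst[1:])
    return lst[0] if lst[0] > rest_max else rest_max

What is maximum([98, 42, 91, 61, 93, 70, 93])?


maximum([98, 42, 91, 61, 93, 70, 93]): compare 98 with maximum([42, 91, 61, 93, 70, 93])
maximum([42, 91, 61, 93, 70, 93]): compare 42 with maximum([91, 61, 93, 70, 93])
maximum([91, 61, 93, 70, 93]): compare 91 with maximum([61, 93, 70, 93])
maximum([61, 93, 70, 93]): compare 61 with maximum([93, 70, 93])
maximum([93, 70, 93]): compare 93 with maximum([70, 93])
maximum([70, 93]): compare 70 with maximum([93])
maximum([93]) = 93  (base case)
Compare 70 with 93 -> 93
Compare 93 with 93 -> 93
Compare 61 with 93 -> 93
Compare 91 with 93 -> 93
Compare 42 with 93 -> 93
Compare 98 with 93 -> 98

98


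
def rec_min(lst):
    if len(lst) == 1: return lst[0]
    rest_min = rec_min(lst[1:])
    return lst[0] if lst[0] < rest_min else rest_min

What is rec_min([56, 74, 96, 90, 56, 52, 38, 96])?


rec_min([56, 74, 96, 90, 56, 52, 38, 96]): compare 56 with rec_min([74, 96, 90, 56, 52, 38, 96])
rec_min([74, 96, 90, 56, 52, 38, 96]): compare 74 with rec_min([96, 90, 56, 52, 38, 96])
rec_min([96, 90, 56, 52, 38, 96]): compare 96 with rec_min([90, 56, 52, 38, 96])
rec_min([90, 56, 52, 38, 96]): compare 90 with rec_min([56, 52, 38, 96])
rec_min([56, 52, 38, 96]): compare 56 with rec_min([52, 38, 96])
rec_min([52, 38, 96]): compare 52 with rec_min([38, 96])
rec_min([38, 96]): compare 38 with rec_min([96])
rec_min([96]) = 96  (base case)
Compare 38 with 96 -> 38
Compare 52 with 38 -> 38
Compare 56 with 38 -> 38
Compare 90 with 38 -> 38
Compare 96 with 38 -> 38
Compare 74 with 38 -> 38
Compare 56 with 38 -> 38

38


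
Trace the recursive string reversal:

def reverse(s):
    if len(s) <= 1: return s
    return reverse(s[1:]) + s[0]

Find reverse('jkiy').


reverse('jkiy') = reverse('kiy') + 'j'
reverse('kiy') = reverse('iy') + 'k'
reverse('iy') = reverse('y') + 'i'
reverse('y') = 'y'  (base case)
Concatenating: 'y' + 'i' + 'k' + 'j' = 'yikj'

yikj


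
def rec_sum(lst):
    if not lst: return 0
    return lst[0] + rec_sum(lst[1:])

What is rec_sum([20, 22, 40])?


rec_sum([20, 22, 40]) = 20 + rec_sum([22, 40])
rec_sum([22, 40]) = 22 + rec_sum([40])
rec_sum([40]) = 40 + rec_sum([])
rec_sum([]) = 0  (base case)
Total: 20 + 22 + 40 + 0 = 82

82


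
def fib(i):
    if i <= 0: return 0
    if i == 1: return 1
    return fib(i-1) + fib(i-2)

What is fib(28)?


Computing fib(28) bottom-up:
fib(0) = 0
fib(1) = 1
fib(2) = fib(1) + fib(0) = 1 + 0 = 1
fib(3) = fib(2) + fib(1) = 1 + 1 = 2
fib(4) = fib(3) + fib(2) = 2 + 1 = 3
fib(5) = fib(4) + fib(3) = 3 + 2 = 5
fib(6) = fib(5) + fib(4) = 5 + 3 = 8
fib(7) = fib(6) + fib(5) = 8 + 5 = 13
fib(8) = fib(7) + fib(6) = 13 + 8 = 21
fib(9) = fib(8) + fib(7) = 21 + 13 = 34
fib(10) = fib(9) + fib(8) = 34 + 21 = 55
fib(11) = fib(10) + fib(9) = 55 + 34 = 89
fib(12) = fib(11) + fib(10) = 89 + 55 = 144
fib(13) = fib(12) + fib(11) = 144 + 89 = 233
fib(14) = fib(13) + fib(12) = 233 + 144 = 377
fib(15) = fib(14) + fib(13) = 377 + 233 = 610
fib(16) = fib(15) + fib(14) = 610 + 377 = 987
fib(17) = fib(16) + fib(15) = 987 + 610 = 1597
fib(18) = fib(17) + fib(16) = 1597 + 987 = 2584
fib(19) = fib(18) + fib(17) = 2584 + 1597 = 4181
fib(20) = fib(19) + fib(18) = 4181 + 2584 = 6765
fib(21) = fib(20) + fib(19) = 6765 + 4181 = 10946
fib(22) = fib(21) + fib(20) = 10946 + 6765 = 17711
fib(23) = fib(22) + fib(21) = 17711 + 10946 = 28657
fib(24) = fib(23) + fib(22) = 28657 + 17711 = 46368
fib(25) = fib(24) + fib(23) = 46368 + 28657 = 75025
fib(26) = fib(25) + fib(24) = 75025 + 46368 = 121393
fib(27) = fib(26) + fib(25) = 121393 + 75025 = 196418
fib(28) = fib(27) + fib(26) = 196418 + 121393 = 317811

317811


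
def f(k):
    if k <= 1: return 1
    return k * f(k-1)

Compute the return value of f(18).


f(18)
= 18 * f(17)
= 18 * 17 * f(16)
= 18 * 17 * 16 * f(15)
= 18 * 17 * 16 * 15 * f(14)
= 18 * 17 * 16 * 15 * 14 * f(13)
= 18 * 17 * 16 * 15 * 14 * 13 * f(12)
= 18 * 17 * 16 * 15 * 14 * 13 * 12 * f(11)
= 18 * 17 * 16 * 15 * 14 * 13 * 12 * 11 * f(10)
= 18 * 17 * 16 * 15 * 14 * 13 * 12 * 11 * 10 * f(9)
= 18 * 17 * 16 * 15 * 14 * 13 * 12 * 11 * 10 * 9 * f(8)
= 18 * 17 * 16 * 15 * 14 * 13 * 12 * 11 * 10 * 9 * 8 * f(7)
= 18 * 17 * 16 * 15 * 14 * 13 * 12 * 11 * 10 * 9 * 8 * 7 * f(6)
= 18 * 17 * 16 * 15 * 14 * 13 * 12 * 11 * 10 * 9 * 8 * 7 * 6 * f(5)
= 18 * 17 * 16 * 15 * 14 * 13 * 12 * 11 * 10 * 9 * 8 * 7 * 6 * 5 * f(4)
= 18 * 17 * 16 * 15 * 14 * 13 * 12 * 11 * 10 * 9 * 8 * 7 * 6 * 5 * 4 * f(3)
= 18 * 17 * 16 * 15 * 14 * 13 * 12 * 11 * 10 * 9 * 8 * 7 * 6 * 5 * 4 * 3 * f(2)
= 18 * 17 * 16 * 15 * 14 * 13 * 12 * 11 * 10 * 9 * 8 * 7 * 6 * 5 * 4 * 3 * 2 * f(1)
= 18 * 17 * 16 * 15 * 14 * 13 * 12 * 11 * 10 * 9 * 8 * 7 * 6 * 5 * 4 * 3 * 2 * 1
= 6402373705728000

6402373705728000


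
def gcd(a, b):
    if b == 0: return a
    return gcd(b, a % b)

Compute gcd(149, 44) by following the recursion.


gcd(149, 44) = gcd(44, 17)
gcd(44, 17) = gcd(17, 10)
gcd(17, 10) = gcd(10, 7)
gcd(10, 7) = gcd(7, 3)
gcd(7, 3) = gcd(3, 1)
gcd(3, 1) = gcd(1, 0)
gcd(1, 0) = 1  (base case)

1


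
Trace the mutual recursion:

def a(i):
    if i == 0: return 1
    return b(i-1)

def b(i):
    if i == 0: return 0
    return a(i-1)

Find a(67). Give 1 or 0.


a(67) = b(66)
b(66) = a(65)
a(65) = b(64)
b(64) = a(63)
a(63) = b(62)
b(62) = a(61)
a(61) = b(60)
b(60) = a(59)
a(59) = b(58)
b(58) = a(57)
a(57) = b(56)
b(56) = a(55)
a(55) = b(54)
b(54) = a(53)
a(53) = b(52)
b(52) = a(51)
a(51) = b(50)
b(50) = a(49)
a(49) = b(48)
b(48) = a(47)
a(47) = b(46)
b(46) = a(45)
a(45) = b(44)
b(44) = a(43)
a(43) = b(42)
b(42) = a(41)
a(41) = b(40)
b(40) = a(39)
a(39) = b(38)
b(38) = a(37)
a(37) = b(36)
b(36) = a(35)
a(35) = b(34)
b(34) = a(33)
a(33) = b(32)
b(32) = a(31)
a(31) = b(30)
b(30) = a(29)
a(29) = b(28)
b(28) = a(27)
a(27) = b(26)
b(26) = a(25)
a(25) = b(24)
b(24) = a(23)
a(23) = b(22)
b(22) = a(21)
a(21) = b(20)
b(20) = a(19)
a(19) = b(18)
b(18) = a(17)
a(17) = b(16)
b(16) = a(15)
a(15) = b(14)
b(14) = a(13)
a(13) = b(12)
b(12) = a(11)
a(11) = b(10)
b(10) = a(9)
a(9) = b(8)
b(8) = a(7)
a(7) = b(6)
b(6) = a(5)
a(5) = b(4)
b(4) = a(3)
a(3) = b(2)
b(2) = a(1)
a(1) = b(0)
b(0) = 0  (base case)
Result: 0

0


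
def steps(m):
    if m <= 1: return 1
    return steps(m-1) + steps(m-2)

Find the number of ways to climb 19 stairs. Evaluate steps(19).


Building up from base cases:
steps(0) = 1
steps(1) = 1
steps(2) = steps(1) + steps(0) = 1 + 1 = 2
steps(3) = steps(2) + steps(1) = 2 + 1 = 3
steps(4) = steps(3) + steps(2) = 3 + 2 = 5
steps(5) = steps(4) + steps(3) = 5 + 3 = 8
steps(6) = steps(5) + steps(4) = 8 + 5 = 13
steps(7) = steps(6) + steps(5) = 13 + 8 = 21
steps(8) = steps(7) + steps(6) = 21 + 13 = 34
steps(9) = steps(8) + steps(7) = 34 + 21 = 55
steps(10) = steps(9) + steps(8) = 55 + 34 = 89
steps(11) = steps(10) + steps(9) = 89 + 55 = 144
steps(12) = steps(11) + steps(10) = 144 + 89 = 233
steps(13) = steps(12) + steps(11) = 233 + 144 = 377
steps(14) = steps(13) + steps(12) = 377 + 233 = 610
steps(15) = steps(14) + steps(13) = 610 + 377 = 987
steps(16) = steps(15) + steps(14) = 987 + 610 = 1597
steps(17) = steps(16) + steps(15) = 1597 + 987 = 2584
steps(18) = steps(17) + steps(16) = 2584 + 1597 = 4181
steps(19) = steps(18) + steps(17) = 4181 + 2584 = 6765

6765
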